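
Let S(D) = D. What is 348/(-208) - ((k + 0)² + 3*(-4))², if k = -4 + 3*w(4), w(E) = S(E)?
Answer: -140695/52 ≈ -2705.7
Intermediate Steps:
w(E) = E
k = 8 (k = -4 + 3*4 = -4 + 12 = 8)
348/(-208) - ((k + 0)² + 3*(-4))² = 348/(-208) - ((8 + 0)² + 3*(-4))² = 348*(-1/208) - (8² - 12)² = -87/52 - (64 - 12)² = -87/52 - 1*52² = -87/52 - 1*2704 = -87/52 - 2704 = -140695/52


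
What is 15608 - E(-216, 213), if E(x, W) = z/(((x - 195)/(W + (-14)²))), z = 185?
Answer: 6490553/411 ≈ 15792.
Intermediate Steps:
E(x, W) = 185*(196 + W)/(-195 + x) (E(x, W) = 185/(((x - 195)/(W + (-14)²))) = 185/(((-195 + x)/(W + 196))) = 185/(((-195 + x)/(196 + W))) = 185*((196 + W)/(-195 + x)) = 185*(196 + W)/(-195 + x))
15608 - E(-216, 213) = 15608 - 185*(196 + 213)/(-195 - 216) = 15608 - 185*409/(-411) = 15608 - 185*(-1)*409/411 = 15608 - 1*(-75665/411) = 15608 + 75665/411 = 6490553/411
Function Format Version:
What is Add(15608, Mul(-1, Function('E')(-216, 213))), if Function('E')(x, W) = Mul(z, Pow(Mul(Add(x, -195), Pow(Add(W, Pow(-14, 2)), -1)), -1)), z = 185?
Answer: Rational(6490553, 411) ≈ 15792.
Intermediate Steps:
Function('E')(x, W) = Mul(185, Pow(Add(-195, x), -1), Add(196, W)) (Function('E')(x, W) = Mul(185, Pow(Mul(Add(x, -195), Pow(Add(W, Pow(-14, 2)), -1)), -1)) = Mul(185, Pow(Mul(Add(-195, x), Pow(Add(W, 196), -1)), -1)) = Mul(185, Pow(Mul(Add(-195, x), Pow(Add(196, W), -1)), -1)) = Mul(185, Pow(Mul(Pow(Add(196, W), -1), Add(-195, x)), -1)) = Mul(185, Mul(Pow(Add(-195, x), -1), Add(196, W))) = Mul(185, Pow(Add(-195, x), -1), Add(196, W)))
Add(15608, Mul(-1, Function('E')(-216, 213))) = Add(15608, Mul(-1, Mul(185, Pow(Add(-195, -216), -1), Add(196, 213)))) = Add(15608, Mul(-1, Mul(185, Pow(-411, -1), 409))) = Add(15608, Mul(-1, Mul(185, Rational(-1, 411), 409))) = Add(15608, Mul(-1, Rational(-75665, 411))) = Add(15608, Rational(75665, 411)) = Rational(6490553, 411)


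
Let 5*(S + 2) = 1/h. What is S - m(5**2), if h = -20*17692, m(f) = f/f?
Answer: -5307601/1769200 ≈ -3.0000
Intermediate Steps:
m(f) = 1
h = -353840
S = -3538401/1769200 (S = -2 + (1/5)/(-353840) = -2 + (1/5)*(-1/353840) = -2 - 1/1769200 = -3538401/1769200 ≈ -2.0000)
S - m(5**2) = -3538401/1769200 - 1*1 = -3538401/1769200 - 1 = -5307601/1769200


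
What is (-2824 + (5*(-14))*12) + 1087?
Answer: -2577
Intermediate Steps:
(-2824 + (5*(-14))*12) + 1087 = (-2824 - 70*12) + 1087 = (-2824 - 840) + 1087 = -3664 + 1087 = -2577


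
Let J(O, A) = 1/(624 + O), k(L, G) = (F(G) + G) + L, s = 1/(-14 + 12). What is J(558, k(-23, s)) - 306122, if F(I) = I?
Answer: -361836203/1182 ≈ -3.0612e+5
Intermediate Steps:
s = -½ (s = 1/(-2) = -½ ≈ -0.50000)
k(L, G) = L + 2*G (k(L, G) = (G + G) + L = 2*G + L = L + 2*G)
J(558, k(-23, s)) - 306122 = 1/(624 + 558) - 306122 = 1/1182 - 306122 = -361836203/1182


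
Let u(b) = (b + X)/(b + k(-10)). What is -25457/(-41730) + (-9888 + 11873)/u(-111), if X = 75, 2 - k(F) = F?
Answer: 455638189/83460 ≈ 5459.4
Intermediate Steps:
k(F) = 2 - F
u(b) = (75 + b)/(12 + b) (u(b) = (b + 75)/(b + (2 - 1*(-10))) = (75 + b)/(b + (2 + 10)) = (75 + b)/(b + 12) = (75 + b)/(12 + b))
-25457/(-41730) + (-9888 + 11873)/u(-111) = -25457/(-41730) + (-9888 + 11873)/(((75 - 111)/(12 - 111))) = -25457*(-1/41730) + 1985/((-36/(-99))) = 25457/41730 + 1985/((-1/99*(-36))) = 25457/41730 + 1985/(4/11) = 25457/41730 + 1985*(11/4) = 25457/41730 + 21835/4 = 455638189/83460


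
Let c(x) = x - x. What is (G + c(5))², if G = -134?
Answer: 17956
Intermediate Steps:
c(x) = 0
(G + c(5))² = (-134 + 0)² = (-134)² = 17956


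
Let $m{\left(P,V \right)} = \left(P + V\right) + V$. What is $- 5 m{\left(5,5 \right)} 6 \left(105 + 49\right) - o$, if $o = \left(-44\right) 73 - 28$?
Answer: $-66060$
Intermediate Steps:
$m{\left(P,V \right)} = P + 2 V$
$o = -3240$ ($o = -3212 - 28 = -3240$)
$- 5 m{\left(5,5 \right)} 6 \left(105 + 49\right) - o = - 5 \left(5 + 2 \cdot 5\right) 6 \left(105 + 49\right) - -3240 = - 5 \left(5 + 10\right) 6 \cdot 154 + 3240 = \left(-5\right) 15 \cdot 6 \cdot 154 + 3240 = \left(-75\right) 6 \cdot 154 + 3240 = \left(-450\right) 154 + 3240 = -69300 + 3240 = -66060$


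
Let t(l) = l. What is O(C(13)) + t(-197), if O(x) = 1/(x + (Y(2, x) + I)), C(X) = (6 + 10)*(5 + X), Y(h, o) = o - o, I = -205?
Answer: -16350/83 ≈ -196.99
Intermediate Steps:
Y(h, o) = 0
C(X) = 80 + 16*X (C(X) = 16*(5 + X) = 80 + 16*X)
O(x) = 1/(-205 + x) (O(x) = 1/(x + (0 - 205)) = 1/(x - 205) = 1/(-205 + x))
O(C(13)) + t(-197) = 1/(-205 + (80 + 16*13)) - 197 = 1/(-205 + (80 + 208)) - 197 = 1/(-205 + 288) - 197 = 1/83 - 197 = -16350/83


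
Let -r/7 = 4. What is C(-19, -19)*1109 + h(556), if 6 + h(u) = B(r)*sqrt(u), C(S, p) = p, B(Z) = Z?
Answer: -21077 - 56*sqrt(139) ≈ -21737.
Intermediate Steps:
r = -28 (r = -7*4 = -28)
h(u) = -6 - 28*sqrt(u)
C(-19, -19)*1109 + h(556) = -19*1109 + (-6 - 56*sqrt(139)) = -21071 + (-6 - 56*sqrt(139)) = -21077 - 56*sqrt(139)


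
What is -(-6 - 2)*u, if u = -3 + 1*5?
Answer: 16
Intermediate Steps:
u = 2 (u = -3 + 5 = 2)
-(-6 - 2)*u = -(-6 - 2)*2 = -(-8)*2 = -1*(-16) = 16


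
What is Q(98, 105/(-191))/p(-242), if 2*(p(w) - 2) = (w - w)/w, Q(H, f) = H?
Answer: 49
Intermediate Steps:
p(w) = 2 (p(w) = 2 + ((w - w)/w)/2 = 2 + (0/w)/2 = 2 + (½)*0 = 2 + 0 = 2)
Q(98, 105/(-191))/p(-242) = 98/2 = 98*(½) = 49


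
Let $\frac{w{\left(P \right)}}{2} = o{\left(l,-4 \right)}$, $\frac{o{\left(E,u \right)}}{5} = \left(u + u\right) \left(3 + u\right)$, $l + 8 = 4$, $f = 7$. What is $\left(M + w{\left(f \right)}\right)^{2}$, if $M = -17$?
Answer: $3969$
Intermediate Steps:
$l = -4$ ($l = -8 + 4 = -4$)
$o{\left(E,u \right)} = 10 u \left(3 + u\right)$ ($o{\left(E,u \right)} = 5 \left(u + u\right) \left(3 + u\right) = 5 \cdot 2 u \left(3 + u\right) = 10 u \left(3 + u\right)$)
$w{\left(P \right)} = 80$ ($w{\left(P \right)} = 2 \cdot 10 \left(-4\right) \left(3 - 4\right) = 2 \cdot 10 \left(-4\right) \left(-1\right) = 2 \cdot 40 = 80$)
$\left(M + w{\left(f \right)}\right)^{2} = \left(-17 + 80\right)^{2} = 63^{2} = 3969$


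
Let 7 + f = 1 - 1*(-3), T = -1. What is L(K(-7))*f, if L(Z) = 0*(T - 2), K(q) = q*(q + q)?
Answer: 0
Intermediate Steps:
K(q) = 2*q² (K(q) = q*(2*q) = 2*q²)
f = -3 (f = -7 + (1 - 1*(-3)) = -7 + (1 + 3) = -7 + 4 = -3)
L(Z) = 0 (L(Z) = 0*(-1 - 2) = 0*(-3) = 0)
L(K(-7))*f = 0*(-3) = 0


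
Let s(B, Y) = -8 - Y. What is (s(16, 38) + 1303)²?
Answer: 1580049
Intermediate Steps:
(s(16, 38) + 1303)² = ((-8 - 1*38) + 1303)² = ((-8 - 38) + 1303)² = (-46 + 1303)² = 1257² = 1580049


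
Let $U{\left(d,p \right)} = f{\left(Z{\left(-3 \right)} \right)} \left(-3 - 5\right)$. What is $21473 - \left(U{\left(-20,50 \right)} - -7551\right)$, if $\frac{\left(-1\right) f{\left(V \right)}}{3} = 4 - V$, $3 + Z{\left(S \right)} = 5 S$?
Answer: $13394$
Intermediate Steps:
$Z{\left(S \right)} = -3 + 5 S$
$f{\left(V \right)} = -12 + 3 V$ ($f{\left(V \right)} = - 3 \left(4 - V\right) = -12 + 3 V$)
$U{\left(d,p \right)} = 528$ ($U{\left(d,p \right)} = \left(-12 + 3 \left(-3 + 5 \left(-3\right)\right)\right) \left(-3 - 5\right) = \left(-12 + 3 \left(-3 - 15\right)\right) \left(-8\right) = \left(-12 + 3 \left(-18\right)\right) \left(-8\right) = \left(-12 - 54\right) \left(-8\right) = \left(-66\right) \left(-8\right) = 528$)
$21473 - \left(U{\left(-20,50 \right)} - -7551\right) = 21473 - \left(528 - -7551\right) = 21473 - \left(528 + 7551\right) = 21473 - 8079 = 13394$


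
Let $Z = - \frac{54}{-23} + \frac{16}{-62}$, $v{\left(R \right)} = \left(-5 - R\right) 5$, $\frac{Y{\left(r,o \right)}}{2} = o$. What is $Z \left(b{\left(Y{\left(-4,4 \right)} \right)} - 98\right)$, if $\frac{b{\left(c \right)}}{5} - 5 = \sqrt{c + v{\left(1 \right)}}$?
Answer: $- \frac{108770}{713} + \frac{7450 i \sqrt{22}}{713} \approx -152.55 + 49.009 i$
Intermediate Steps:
$Y{\left(r,o \right)} = 2 o$
$v{\left(R \right)} = -25 - 5 R$
$Z = \frac{1490}{713}$ ($Z = \left(-54\right) \left(- \frac{1}{23}\right) + 16 \left(- \frac{1}{62}\right) = \frac{54}{23} - \frac{8}{31} = \frac{1490}{713} \approx 2.0898$)
$b{\left(c \right)} = 25 + 5 \sqrt{-30 + c}$ ($b{\left(c \right)} = 25 + 5 \sqrt{c - 30} = 25 + 5 \sqrt{-30 + c}$)
$Z \left(b{\left(Y{\left(-4,4 \right)} \right)} - 98\right) = \frac{1490 \left(\left(25 + 5 \sqrt{-30 + 2 \cdot 4}\right) - 98\right)}{713} = \frac{1490 \left(\left(25 + 5 \sqrt{-30 + 8}\right) - 98\right)}{713} = \frac{1490 \left(\left(25 + 5 \sqrt{-22}\right) - 98\right)}{713} = \frac{1490 \left(\left(25 + 5 i \sqrt{22}\right) - 98\right)}{713} = \frac{1490 \left(-73 + 5 i \sqrt{22}\right)}{713} = - \frac{108770}{713} + \frac{7450 i \sqrt{22}}{713}$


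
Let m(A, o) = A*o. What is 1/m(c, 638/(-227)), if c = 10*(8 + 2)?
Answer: -227/63800 ≈ -0.0035580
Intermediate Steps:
c = 100 (c = 10*10 = 100)
1/m(c, 638/(-227)) = 1/(100*(638/(-227))) = 1/(100*(638*(-1/227))) = 1/(100*(-638/227)) = 1/(-63800/227) = -227/63800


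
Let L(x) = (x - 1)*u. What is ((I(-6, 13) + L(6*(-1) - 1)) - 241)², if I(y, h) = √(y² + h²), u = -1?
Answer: (233 - √205)² ≈ 47822.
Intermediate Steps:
I(y, h) = √(h² + y²)
L(x) = 1 - x (L(x) = (x - 1)*(-1) = (-1 + x)*(-1) = 1 - x)
((I(-6, 13) + L(6*(-1) - 1)) - 241)² = ((√(13² + (-6)²) + (1 - (6*(-1) - 1))) - 241)² = ((√(169 + 36) + (1 - (-6 - 1))) - 241)² = ((√205 + (1 - 1*(-7))) - 241)² = ((√205 + (1 + 7)) - 241)² = ((√205 + 8) - 241)² = ((8 + √205) - 241)² = (-233 + √205)²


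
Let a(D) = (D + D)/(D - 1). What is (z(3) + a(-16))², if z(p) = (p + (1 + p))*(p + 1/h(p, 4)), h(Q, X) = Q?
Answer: 1653796/2601 ≈ 635.83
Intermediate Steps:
a(D) = 2*D/(-1 + D) (a(D) = (2*D)/(-1 + D) = 2*D/(-1 + D))
z(p) = (1 + 2*p)*(p + 1/p) (z(p) = (p + (1 + p))*(p + 1/p) = (1 + 2*p)*(p + 1/p))
(z(3) + a(-16))² = ((2 + 3 + 1/3 + 2*3²) + 2*(-16)/(-1 - 16))² = ((2 + 3 + ⅓ + 2*9) + 2*(-16)/(-17))² = ((2 + 3 + ⅓ + 18) + 2*(-16)*(-1/17))² = (70/3 + 32/17)² = (1286/51)² = 1653796/2601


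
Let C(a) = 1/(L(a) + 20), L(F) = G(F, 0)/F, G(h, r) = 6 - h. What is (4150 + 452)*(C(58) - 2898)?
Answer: -3694170363/277 ≈ -1.3336e+7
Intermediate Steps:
L(F) = (6 - F)/F
C(a) = 1/(20 + (6 - a)/a) (C(a) = 1/((6 - a)/a + 20) = 1/(20 + (6 - a)/a))
(4150 + 452)*(C(58) - 2898) = (4150 + 452)*(58/(6 + 19*58) - 2898) = 4602*(58/(6 + 1102) - 2898) = 4602*(58/1108 - 2898) = 4602*(58*(1/1108) - 2898) = 4602*(29/554 - 2898) = 4602*(-1605463/554) = -3694170363/277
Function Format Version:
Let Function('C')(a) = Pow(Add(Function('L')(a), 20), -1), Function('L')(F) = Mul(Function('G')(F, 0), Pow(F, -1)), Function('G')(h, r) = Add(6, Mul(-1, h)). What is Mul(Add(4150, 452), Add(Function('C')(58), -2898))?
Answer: Rational(-3694170363, 277) ≈ -1.3336e+7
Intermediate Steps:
Function('L')(F) = Mul(Pow(F, -1), Add(6, Mul(-1, F))) (Function('L')(F) = Mul(Add(6, Mul(-1, F)), Pow(F, -1)) = Mul(Pow(F, -1), Add(6, Mul(-1, F))))
Function('C')(a) = Pow(Add(20, Mul(Pow(a, -1), Add(6, Mul(-1, a)))), -1) (Function('C')(a) = Pow(Add(Mul(Pow(a, -1), Add(6, Mul(-1, a))), 20), -1) = Pow(Add(20, Mul(Pow(a, -1), Add(6, Mul(-1, a)))), -1))
Mul(Add(4150, 452), Add(Function('C')(58), -2898)) = Mul(Add(4150, 452), Add(Mul(58, Pow(Add(6, Mul(19, 58)), -1)), -2898)) = Mul(4602, Add(Mul(58, Pow(Add(6, 1102), -1)), -2898)) = Mul(4602, Add(Mul(58, Pow(1108, -1)), -2898)) = Mul(4602, Add(Mul(58, Rational(1, 1108)), -2898)) = Mul(4602, Add(Rational(29, 554), -2898)) = Mul(4602, Rational(-1605463, 554)) = Rational(-3694170363, 277)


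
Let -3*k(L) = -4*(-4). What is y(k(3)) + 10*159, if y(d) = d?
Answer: 4754/3 ≈ 1584.7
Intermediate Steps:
k(L) = -16/3 (k(L) = -(-4)*(-4)/3 = -⅓*16 = -16/3)
y(k(3)) + 10*159 = -16/3 + 10*159 = -16/3 + 1590 = 4754/3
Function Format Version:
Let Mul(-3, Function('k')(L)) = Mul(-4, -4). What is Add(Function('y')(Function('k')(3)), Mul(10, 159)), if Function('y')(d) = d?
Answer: Rational(4754, 3) ≈ 1584.7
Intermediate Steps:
Function('k')(L) = Rational(-16, 3) (Function('k')(L) = Mul(Rational(-1, 3), Mul(-4, -4)) = Mul(Rational(-1, 3), 16) = Rational(-16, 3))
Add(Function('y')(Function('k')(3)), Mul(10, 159)) = Add(Rational(-16, 3), Mul(10, 159)) = Add(Rational(-16, 3), 1590) = Rational(4754, 3)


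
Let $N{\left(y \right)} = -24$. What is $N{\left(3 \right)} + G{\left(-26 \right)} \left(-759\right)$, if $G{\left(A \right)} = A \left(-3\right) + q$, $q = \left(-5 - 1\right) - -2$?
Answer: $-56190$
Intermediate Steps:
$q = -4$ ($q = \left(-5 - 1\right) + 2 = -6 + 2 = -4$)
$G{\left(A \right)} = -4 - 3 A$ ($G{\left(A \right)} = A \left(-3\right) - 4 = - 3 A - 4 = -4 - 3 A$)
$N{\left(3 \right)} + G{\left(-26 \right)} \left(-759\right) = -24 + \left(-4 - -78\right) \left(-759\right) = -24 + \left(-4 + 78\right) \left(-759\right) = -24 + 74 \left(-759\right) = -24 - 56166 = -56190$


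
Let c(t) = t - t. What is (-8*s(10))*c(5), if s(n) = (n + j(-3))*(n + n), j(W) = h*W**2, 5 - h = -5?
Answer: 0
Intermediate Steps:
h = 10 (h = 5 - 1*(-5) = 5 + 5 = 10)
j(W) = 10*W**2
c(t) = 0
s(n) = 2*n*(90 + n) (s(n) = (n + 10*(-3)**2)*(n + n) = (n + 10*9)*(2*n) = (n + 90)*(2*n) = (90 + n)*(2*n) = 2*n*(90 + n))
(-8*s(10))*c(5) = -16*10*(90 + 10)*0 = -16*10*100*0 = -8*2000*0 = -16000*0 = 0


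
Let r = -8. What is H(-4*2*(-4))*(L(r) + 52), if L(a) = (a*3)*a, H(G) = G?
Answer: 7808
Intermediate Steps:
L(a) = 3*a² (L(a) = (3*a)*a = 3*a²)
H(-4*2*(-4))*(L(r) + 52) = (-4*2*(-4))*(3*(-8)² + 52) = (-8*(-4))*(3*64 + 52) = 32*(192 + 52) = 32*244 = 7808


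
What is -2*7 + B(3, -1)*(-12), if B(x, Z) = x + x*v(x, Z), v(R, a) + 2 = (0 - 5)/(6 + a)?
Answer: 58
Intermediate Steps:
v(R, a) = -2 - 5/(6 + a) (v(R, a) = -2 + (0 - 5)/(6 + a) = -2 - 5/(6 + a))
B(x, Z) = x + x*(-17 - 2*Z)/(6 + Z) (B(x, Z) = x + x*((-17 - 2*Z)/(6 + Z)) = x + x*(-17 - 2*Z)/(6 + Z))
-2*7 + B(3, -1)*(-12) = -2*7 + (3*(-11 - 1*(-1))/(6 - 1))*(-12) = -14 + (3*(-11 + 1)/5)*(-12) = -14 + (3*(⅕)*(-10))*(-12) = -14 - 6*(-12) = -14 + 72 = 58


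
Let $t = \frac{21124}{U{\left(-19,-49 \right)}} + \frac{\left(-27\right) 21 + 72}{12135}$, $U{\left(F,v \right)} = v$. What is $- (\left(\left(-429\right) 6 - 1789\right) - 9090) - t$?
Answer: $\frac{550381306}{39641} \approx 13884.0$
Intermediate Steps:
$t = - \frac{17090933}{39641}$ ($t = \frac{21124}{-49} + \frac{\left(-27\right) 21 + 72}{12135} = 21124 \left(- \frac{1}{49}\right) + \left(-567 + 72\right) \frac{1}{12135} = - \frac{21124}{49} - \frac{33}{809} = - \frac{17090933}{39641} \approx -431.14$)
$- (\left(\left(-429\right) 6 - 1789\right) - 9090) - t = - (\left(\left(-429\right) 6 - 1789\right) - 9090) - - \frac{17090933}{39641} = - (\left(-2574 - 1789\right) - 9090) + \frac{17090933}{39641} = - (-4363 - 9090) + \frac{17090933}{39641} = \left(-1\right) \left(-13453\right) + \frac{17090933}{39641} = 13453 + \frac{17090933}{39641} = \frac{550381306}{39641}$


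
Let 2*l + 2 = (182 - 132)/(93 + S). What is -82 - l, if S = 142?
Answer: -3812/47 ≈ -81.106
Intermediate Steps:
l = -42/47 (l = -1 + ((182 - 132)/(93 + 142))/2 = -1 + (50/235)/2 = -1 + (50*(1/235))/2 = -1 + (½)*(10/47) = -1 + 5/47 = -42/47 ≈ -0.89362)
-82 - l = -82 - 1*(-42/47) = -82 + 42/47 = -3812/47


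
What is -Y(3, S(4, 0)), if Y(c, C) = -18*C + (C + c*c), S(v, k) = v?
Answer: 59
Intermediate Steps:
Y(c, C) = c² - 17*C (Y(c, C) = -18*C + (C + c²) = c² - 17*C)
-Y(3, S(4, 0)) = -(3² - 17*4) = -(9 - 68) = -1*(-59) = 59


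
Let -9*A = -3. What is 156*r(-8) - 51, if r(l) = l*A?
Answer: -467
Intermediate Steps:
A = 1/3 (A = -1/9*(-3) = 1/3 ≈ 0.33333)
r(l) = l/3 (r(l) = l*(1/3) = l/3)
156*r(-8) - 51 = 156*((1/3)*(-8)) - 51 = 156*(-8/3) - 51 = -416 - 51 = -467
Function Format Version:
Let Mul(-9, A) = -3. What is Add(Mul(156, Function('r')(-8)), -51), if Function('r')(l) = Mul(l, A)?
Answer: -467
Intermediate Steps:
A = Rational(1, 3) (A = Mul(Rational(-1, 9), -3) = Rational(1, 3) ≈ 0.33333)
Function('r')(l) = Mul(Rational(1, 3), l) (Function('r')(l) = Mul(l, Rational(1, 3)) = Mul(Rational(1, 3), l))
Add(Mul(156, Function('r')(-8)), -51) = Add(Mul(156, Mul(Rational(1, 3), -8)), -51) = Add(Mul(156, Rational(-8, 3)), -51) = Add(-416, -51) = -467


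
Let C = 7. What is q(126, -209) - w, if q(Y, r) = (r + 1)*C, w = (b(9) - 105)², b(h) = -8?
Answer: -14225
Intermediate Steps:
w = 12769 (w = (-8 - 105)² = (-113)² = 12769)
q(Y, r) = 7 + 7*r (q(Y, r) = (r + 1)*7 = (1 + r)*7 = 7 + 7*r)
q(126, -209) - w = (7 + 7*(-209)) - 1*12769 = (7 - 1463) - 12769 = -1456 - 12769 = -14225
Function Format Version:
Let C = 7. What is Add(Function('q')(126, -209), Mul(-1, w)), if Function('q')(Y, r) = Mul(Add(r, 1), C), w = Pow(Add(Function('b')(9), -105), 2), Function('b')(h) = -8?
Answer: -14225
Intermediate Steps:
w = 12769 (w = Pow(Add(-8, -105), 2) = Pow(-113, 2) = 12769)
Function('q')(Y, r) = Add(7, Mul(7, r)) (Function('q')(Y, r) = Mul(Add(r, 1), 7) = Mul(Add(1, r), 7) = Add(7, Mul(7, r)))
Add(Function('q')(126, -209), Mul(-1, w)) = Add(Add(7, Mul(7, -209)), Mul(-1, 12769)) = Add(Add(7, -1463), -12769) = Add(-1456, -12769) = -14225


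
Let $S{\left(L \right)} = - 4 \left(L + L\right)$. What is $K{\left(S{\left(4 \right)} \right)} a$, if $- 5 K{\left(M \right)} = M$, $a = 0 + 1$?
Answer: $\frac{32}{5} \approx 6.4$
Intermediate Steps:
$a = 1$
$S{\left(L \right)} = - 8 L$ ($S{\left(L \right)} = - 4 \cdot 2 L = - 8 L$)
$K{\left(M \right)} = - \frac{M}{5}$
$K{\left(S{\left(4 \right)} \right)} a = - \frac{\left(-8\right) 4}{5} \cdot 1 = \left(- \frac{1}{5}\right) \left(-32\right) 1 = \frac{32}{5} \cdot 1 = \frac{32}{5}$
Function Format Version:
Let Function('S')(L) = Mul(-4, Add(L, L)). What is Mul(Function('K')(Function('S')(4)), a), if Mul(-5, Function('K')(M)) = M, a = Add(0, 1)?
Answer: Rational(32, 5) ≈ 6.4000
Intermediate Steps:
a = 1
Function('S')(L) = Mul(-8, L) (Function('S')(L) = Mul(-4, Mul(2, L)) = Mul(-8, L))
Function('K')(M) = Mul(Rational(-1, 5), M)
Mul(Function('K')(Function('S')(4)), a) = Mul(Mul(Rational(-1, 5), Mul(-8, 4)), 1) = Mul(Mul(Rational(-1, 5), -32), 1) = Mul(Rational(32, 5), 1) = Rational(32, 5)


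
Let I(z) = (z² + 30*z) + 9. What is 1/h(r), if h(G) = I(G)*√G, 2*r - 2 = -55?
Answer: 4*I*√106/17755 ≈ 0.0023195*I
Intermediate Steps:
r = -53/2 (r = 1 + (½)*(-55) = 1 - 55/2 = -53/2 ≈ -26.500)
I(z) = 9 + z² + 30*z
h(G) = √G*(9 + G² + 30*G) (h(G) = (9 + G² + 30*G)*√G = √G*(9 + G² + 30*G))
1/h(r) = 1/(√(-53/2)*(9 + (-53/2)² + 30*(-53/2))) = 1/((I*√106/2)*(9 + 2809/4 - 795)) = 1/((I*√106/2)*(-335/4)) = 1/(-335*I*√106/8) = 4*I*√106/17755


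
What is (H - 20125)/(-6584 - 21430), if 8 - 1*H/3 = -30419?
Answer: -35578/14007 ≈ -2.5400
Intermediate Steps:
H = 91281 (H = 24 - 3*(-30419) = 24 + 91257 = 91281)
(H - 20125)/(-6584 - 21430) = (91281 - 20125)/(-6584 - 21430) = 71156/(-28014) = 71156*(-1/28014) = -35578/14007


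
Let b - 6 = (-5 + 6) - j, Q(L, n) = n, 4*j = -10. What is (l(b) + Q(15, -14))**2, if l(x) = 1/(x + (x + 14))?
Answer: 212521/1089 ≈ 195.15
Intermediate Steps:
j = -5/2 (j = (1/4)*(-10) = -5/2 ≈ -2.5000)
b = 19/2 (b = 6 + ((-5 + 6) - 1*(-5/2)) = 6 + (1 + 5/2) = 6 + 7/2 = 19/2 ≈ 9.5000)
l(x) = 1/(14 + 2*x) (l(x) = 1/(x + (14 + x)) = 1/(14 + 2*x))
(l(b) + Q(15, -14))**2 = (1/(2*(7 + 19/2)) - 14)**2 = (1/(2*(33/2)) - 14)**2 = ((1/2)*(2/33) - 14)**2 = (1/33 - 14)**2 = (-461/33)**2 = 212521/1089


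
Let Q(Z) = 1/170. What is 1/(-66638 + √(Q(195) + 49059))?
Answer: -11328460/754897577449 - √1417805270/754897577449 ≈ -1.5057e-5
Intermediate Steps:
Q(Z) = 1/170
1/(-66638 + √(Q(195) + 49059)) = 1/(-66638 + √(1/170 + 49059)) = 1/(-66638 + √(8340031/170)) = 1/(-66638 + √1417805270/170)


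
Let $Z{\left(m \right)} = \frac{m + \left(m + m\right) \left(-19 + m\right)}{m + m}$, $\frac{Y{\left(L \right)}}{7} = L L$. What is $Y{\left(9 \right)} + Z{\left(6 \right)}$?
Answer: $\frac{1109}{2} \approx 554.5$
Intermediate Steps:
$Y{\left(L \right)} = 7 L^{2}$ ($Y{\left(L \right)} = 7 L L = 7 L^{2}$)
$Z{\left(m \right)} = \frac{m + 2 m \left(-19 + m\right)}{2 m}$
$Y{\left(9 \right)} + Z{\left(6 \right)} = 7 \cdot 9^{2} + \left(- \frac{37}{2} + 6\right) = 7 \cdot 81 - \frac{25}{2} = 567 - \frac{25}{2} = \frac{1109}{2}$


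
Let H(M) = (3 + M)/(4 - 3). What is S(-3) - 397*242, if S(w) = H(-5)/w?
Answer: -288220/3 ≈ -96073.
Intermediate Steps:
H(M) = 3 + M (H(M) = (3 + M)/1 = (3 + M)*1 = 3 + M)
S(w) = -2/w (S(w) = (3 - 5)/w = -2/w)
S(-3) - 397*242 = -2/(-3) - 397*242 = -2*(-1/3) - 96074 = 2/3 - 96074 = -288220/3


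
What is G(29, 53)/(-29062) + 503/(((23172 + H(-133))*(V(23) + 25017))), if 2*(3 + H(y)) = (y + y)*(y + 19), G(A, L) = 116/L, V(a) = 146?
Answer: -55554949345/742820600592279 ≈ -7.4789e-5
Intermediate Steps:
H(y) = -3 + y*(19 + y) (H(y) = -3 + ((y + y)*(y + 19))/2 = -3 + ((2*y)*(19 + y))/2 = -3 + (2*y*(19 + y))/2 = -3 + y*(19 + y))
G(29, 53)/(-29062) + 503/(((23172 + H(-133))*(V(23) + 25017))) = (116/53)/(-29062) + 503/(((23172 + (-3 + (-133)**2 + 19*(-133)))*(146 + 25017))) = (116*(1/53))*(-1/29062) + 503/(((23172 + (-3 + 17689 - 2527))*25163)) = (116/53)*(-1/29062) + 503/(((23172 + 15159)*25163)) = -58/770143 + 503/((38331*25163)) = -58/770143 + 503/964522953 = -55554949345/742820600592279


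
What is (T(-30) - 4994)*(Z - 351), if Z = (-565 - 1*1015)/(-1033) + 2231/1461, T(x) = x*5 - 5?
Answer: 2703846793240/1509213 ≈ 1.7916e+6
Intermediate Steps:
T(x) = -5 + 5*x (T(x) = 5*x - 5 = -5 + 5*x)
Z = 4613003/1509213 (Z = (-565 - 1015)*(-1/1033) + 2231*(1/1461) = -1580*(-1/1033) + 2231/1461 = 1580/1033 + 2231/1461 = 4613003/1509213 ≈ 3.0566)
(T(-30) - 4994)*(Z - 351) = ((-5 + 5*(-30)) - 4994)*(4613003/1509213 - 351) = ((-5 - 150) - 4994)*(-525120760/1509213) = (-155 - 4994)*(-525120760/1509213) = -5149*(-525120760/1509213) = 2703846793240/1509213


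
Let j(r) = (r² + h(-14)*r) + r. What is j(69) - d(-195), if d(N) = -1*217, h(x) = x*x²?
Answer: -184289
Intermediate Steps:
h(x) = x³
j(r) = r² - 2743*r (j(r) = (r² + (-14)³*r) + r = (r² - 2744*r) + r = r² - 2743*r)
d(N) = -217
j(69) - d(-195) = 69*(-2743 + 69) - 1*(-217) = 69*(-2674) + 217 = -184506 + 217 = -184289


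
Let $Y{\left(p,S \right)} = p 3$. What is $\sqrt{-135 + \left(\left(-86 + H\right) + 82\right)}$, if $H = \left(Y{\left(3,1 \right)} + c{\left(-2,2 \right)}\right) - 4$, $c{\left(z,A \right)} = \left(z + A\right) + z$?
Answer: $2 i \sqrt{34} \approx 11.662 i$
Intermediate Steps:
$Y{\left(p,S \right)} = 3 p$
$c{\left(z,A \right)} = A + 2 z$ ($c{\left(z,A \right)} = \left(A + z\right) + z = A + 2 z$)
$H = 3$ ($H = \left(3 \cdot 3 + \left(2 + 2 \left(-2\right)\right)\right) - 4 = \left(9 + \left(2 - 4\right)\right) - 4 = \left(9 - 2\right) - 4 = 7 - 4 = 3$)
$\sqrt{-135 + \left(\left(-86 + H\right) + 82\right)} = \sqrt{-135 + \left(\left(-86 + 3\right) + 82\right)} = \sqrt{-135 + \left(-83 + 82\right)} = \sqrt{-135 - 1} = \sqrt{-136} = 2 i \sqrt{34}$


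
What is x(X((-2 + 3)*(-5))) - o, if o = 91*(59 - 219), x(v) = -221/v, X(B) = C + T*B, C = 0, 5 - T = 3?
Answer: 145821/10 ≈ 14582.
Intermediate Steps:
T = 2 (T = 5 - 1*3 = 5 - 3 = 2)
X(B) = 2*B (X(B) = 0 + 2*B = 2*B)
o = -14560 (o = 91*(-160) = -14560)
x(X((-2 + 3)*(-5))) - o = -221*(-1/(10*(-2 + 3))) - 1*(-14560) = -221/(2*(1*(-5))) + 14560 = -221/(2*(-5)) + 14560 = -221/(-10) + 14560 = -221*(-⅒) + 14560 = 221/10 + 14560 = 145821/10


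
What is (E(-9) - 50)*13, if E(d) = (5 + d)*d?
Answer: -182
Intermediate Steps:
E(d) = d*(5 + d)
(E(-9) - 50)*13 = (-9*(5 - 9) - 50)*13 = (-9*(-4) - 50)*13 = (36 - 50)*13 = -14*13 = -182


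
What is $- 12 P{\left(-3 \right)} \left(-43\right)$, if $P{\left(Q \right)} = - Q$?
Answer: $1548$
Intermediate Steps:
$- 12 P{\left(-3 \right)} \left(-43\right) = - 12 \left(\left(-1\right) \left(-3\right)\right) \left(-43\right) = \left(-12\right) 3 \left(-43\right) = \left(-36\right) \left(-43\right) = 1548$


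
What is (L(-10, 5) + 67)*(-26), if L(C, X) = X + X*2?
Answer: -2132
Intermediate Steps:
L(C, X) = 3*X (L(C, X) = X + 2*X = 3*X)
(L(-10, 5) + 67)*(-26) = (3*5 + 67)*(-26) = (15 + 67)*(-26) = 82*(-26) = -2132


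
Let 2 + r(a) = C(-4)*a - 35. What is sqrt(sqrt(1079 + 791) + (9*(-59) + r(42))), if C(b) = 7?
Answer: sqrt(-274 + sqrt(1870)) ≈ 15.191*I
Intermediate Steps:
r(a) = -37 + 7*a (r(a) = -2 + (7*a - 35) = -2 + (-35 + 7*a) = -37 + 7*a)
sqrt(sqrt(1079 + 791) + (9*(-59) + r(42))) = sqrt(sqrt(1079 + 791) + (9*(-59) + (-37 + 7*42))) = sqrt(sqrt(1870) + (-531 + (-37 + 294))) = sqrt(sqrt(1870) + (-531 + 257)) = sqrt(sqrt(1870) - 274) = sqrt(-274 + sqrt(1870))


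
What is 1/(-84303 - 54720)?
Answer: -1/139023 ≈ -7.1931e-6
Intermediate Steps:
1/(-84303 - 54720) = 1/(-139023) = -1/139023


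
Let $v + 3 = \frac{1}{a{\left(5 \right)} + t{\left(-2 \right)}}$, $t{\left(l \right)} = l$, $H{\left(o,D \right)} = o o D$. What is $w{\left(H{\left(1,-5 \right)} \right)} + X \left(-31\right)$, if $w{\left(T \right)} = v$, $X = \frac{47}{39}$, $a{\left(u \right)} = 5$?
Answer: $- \frac{1561}{39} \approx -40.026$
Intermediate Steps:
$H{\left(o,D \right)} = D o^{2}$ ($H{\left(o,D \right)} = o^{2} D = D o^{2}$)
$v = - \frac{8}{3}$ ($v = -3 + \frac{1}{5 - 2} = -3 + \frac{1}{3} = - \frac{8}{3} \approx -2.6667$)
$X = \frac{47}{39}$ ($X = 47 \cdot \frac{1}{39} = \frac{47}{39} \approx 1.2051$)
$w{\left(T \right)} = - \frac{8}{3}$
$w{\left(H{\left(1,-5 \right)} \right)} + X \left(-31\right) = - \frac{8}{3} + \frac{47}{39} \left(-31\right) = - \frac{8}{3} - \frac{1457}{39} = - \frac{1561}{39}$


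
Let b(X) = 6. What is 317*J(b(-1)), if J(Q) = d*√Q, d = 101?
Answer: 32017*√6 ≈ 78425.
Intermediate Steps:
J(Q) = 101*√Q
317*J(b(-1)) = 317*(101*√6) = 32017*√6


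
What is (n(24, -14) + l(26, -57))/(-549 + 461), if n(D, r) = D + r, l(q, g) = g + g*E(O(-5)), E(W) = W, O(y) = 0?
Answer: 47/88 ≈ 0.53409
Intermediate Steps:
l(q, g) = g (l(q, g) = g + g*0 = g + 0 = g)
(n(24, -14) + l(26, -57))/(-549 + 461) = ((24 - 14) - 57)/(-549 + 461) = (10 - 57)/(-88) = -47*(-1/88) = 47/88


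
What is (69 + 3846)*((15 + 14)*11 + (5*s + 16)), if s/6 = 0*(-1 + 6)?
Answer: 1311525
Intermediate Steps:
s = 0 (s = 6*(0*(-1 + 6)) = 6*(0*5) = 6*0 = 0)
(69 + 3846)*((15 + 14)*11 + (5*s + 16)) = (69 + 3846)*((15 + 14)*11 + (5*0 + 16)) = 3915*(29*11 + (0 + 16)) = 3915*(319 + 16) = 3915*335 = 1311525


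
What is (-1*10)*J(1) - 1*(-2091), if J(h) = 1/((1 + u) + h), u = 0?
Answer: 2086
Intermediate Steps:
J(h) = 1/(1 + h) (J(h) = 1/((1 + 0) + h) = 1/(1 + h))
(-1*10)*J(1) - 1*(-2091) = (-1*10)/(1 + 1) - 1*(-2091) = -10/2 + 2091 = -10*½ + 2091 = -5 + 2091 = 2086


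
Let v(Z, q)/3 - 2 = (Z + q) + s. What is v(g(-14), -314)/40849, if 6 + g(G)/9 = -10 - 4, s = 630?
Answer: 414/40849 ≈ 0.010135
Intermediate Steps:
g(G) = -180 (g(G) = -54 + 9*(-10 - 4) = -54 + 9*(-14) = -54 - 126 = -180)
v(Z, q) = 1896 + 3*Z + 3*q (v(Z, q) = 6 + 3*((Z + q) + 630) = 6 + 3*(630 + Z + q) = 6 + (1890 + 3*Z + 3*q) = 1896 + 3*Z + 3*q)
v(g(-14), -314)/40849 = (1896 + 3*(-180) + 3*(-314))/40849 = (1896 - 540 - 942)*(1/40849) = 414*(1/40849) = 414/40849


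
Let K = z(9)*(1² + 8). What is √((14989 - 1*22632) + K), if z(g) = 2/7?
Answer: I*√374381/7 ≈ 87.41*I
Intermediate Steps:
z(g) = 2/7 (z(g) = 2*(⅐) = 2/7)
K = 18/7 (K = 2*(1² + 8)/7 = 2*(1 + 8)/7 = (2/7)*9 = 18/7 ≈ 2.5714)
√((14989 - 1*22632) + K) = √((14989 - 1*22632) + 18/7) = √((14989 - 22632) + 18/7) = √(-7643 + 18/7) = √(-53483/7) = I*√374381/7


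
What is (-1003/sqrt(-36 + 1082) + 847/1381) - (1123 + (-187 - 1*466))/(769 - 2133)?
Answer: 902189/941842 - 1003*sqrt(1046)/1046 ≈ -30.054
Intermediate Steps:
(-1003/sqrt(-36 + 1082) + 847/1381) - (1123 + (-187 - 1*466))/(769 - 2133) = (-1003*sqrt(1046)/1046 + 847*(1/1381)) - (1123 + (-187 - 466))/(-1364) = (-1003*sqrt(1046)/1046 + 847/1381) - (1123 - 653)*(-1)/1364 = (-1003*sqrt(1046)/1046 + 847/1381) - 470*(-1)/1364 = (847/1381 - 1003*sqrt(1046)/1046) - 1*(-235/682) = (847/1381 - 1003*sqrt(1046)/1046) + 235/682 = 902189/941842 - 1003*sqrt(1046)/1046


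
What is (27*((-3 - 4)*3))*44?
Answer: -24948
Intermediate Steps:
(27*((-3 - 4)*3))*44 = (27*(-7*3))*44 = (27*(-21))*44 = -567*44 = -24948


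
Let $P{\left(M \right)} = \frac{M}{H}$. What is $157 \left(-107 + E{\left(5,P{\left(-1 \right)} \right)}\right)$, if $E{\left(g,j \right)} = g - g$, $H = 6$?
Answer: $-16799$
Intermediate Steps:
$P{\left(M \right)} = \frac{M}{6}$
$E{\left(g,j \right)} = 0$
$157 \left(-107 + E{\left(5,P{\left(-1 \right)} \right)}\right) = 157 \left(-107 + 0\right) = 157 \left(-107\right) = -16799$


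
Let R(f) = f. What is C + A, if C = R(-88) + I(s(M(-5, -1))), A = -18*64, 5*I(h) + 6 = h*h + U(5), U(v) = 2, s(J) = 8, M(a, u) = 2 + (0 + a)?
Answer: -1228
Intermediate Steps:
M(a, u) = 2 + a
I(h) = -⅘ + h²/5 (I(h) = -6/5 + (h*h + 2)/5 = -6/5 + (h² + 2)/5 = -6/5 + (2 + h²)/5 = -6/5 + (⅖ + h²/5) = -⅘ + h²/5)
A = -1152
C = -76 (C = -88 + (-⅘ + (⅕)*8²) = -88 + (-⅘ + (⅕)*64) = -88 + (-⅘ + 64/5) = -88 + 12 = -76)
C + A = -76 - 1152 = -1228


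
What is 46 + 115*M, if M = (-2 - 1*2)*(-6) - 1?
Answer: 2691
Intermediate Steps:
M = 23 (M = (-2 - 2)*(-6) - 1 = -4*(-6) - 1 = 24 - 1 = 23)
46 + 115*M = 46 + 115*23 = 46 + 2645 = 2691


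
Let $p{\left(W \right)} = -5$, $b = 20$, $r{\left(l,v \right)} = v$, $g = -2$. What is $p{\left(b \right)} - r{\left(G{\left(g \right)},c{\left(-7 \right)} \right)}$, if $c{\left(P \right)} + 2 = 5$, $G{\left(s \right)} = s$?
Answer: $-8$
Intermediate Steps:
$c{\left(P \right)} = 3$ ($c{\left(P \right)} = -2 + 5 = 3$)
$p{\left(b \right)} - r{\left(G{\left(g \right)},c{\left(-7 \right)} \right)} = -5 - 3 = -8$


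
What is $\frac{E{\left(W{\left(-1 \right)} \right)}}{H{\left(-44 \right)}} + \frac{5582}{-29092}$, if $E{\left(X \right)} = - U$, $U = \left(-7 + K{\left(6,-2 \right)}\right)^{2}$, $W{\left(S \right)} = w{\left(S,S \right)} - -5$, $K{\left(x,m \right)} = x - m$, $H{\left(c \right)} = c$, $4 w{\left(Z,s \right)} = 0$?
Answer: $- \frac{54129}{320012} \approx -0.16915$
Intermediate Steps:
$w{\left(Z,s \right)} = 0$ ($w{\left(Z,s \right)} = \frac{1}{4} \cdot 0 = 0$)
$W{\left(S \right)} = 5$ ($W{\left(S \right)} = 0 - -5 = 0 + 5 = 5$)
$U = 1$ ($U = \left(-7 + \left(6 - -2\right)\right)^{2} = \left(-7 + \left(6 + 2\right)\right)^{2} = \left(-7 + 8\right)^{2} = 1^{2} = 1$)
$E{\left(X \right)} = -1$ ($E{\left(X \right)} = \left(-1\right) 1 = -1$)
$\frac{E{\left(W{\left(-1 \right)} \right)}}{H{\left(-44 \right)}} + \frac{5582}{-29092} = - \frac{1}{-44} + \frac{5582}{-29092} = \left(-1\right) \left(- \frac{1}{44}\right) + 5582 \left(- \frac{1}{29092}\right) = \frac{1}{44} - \frac{2791}{14546} = - \frac{54129}{320012}$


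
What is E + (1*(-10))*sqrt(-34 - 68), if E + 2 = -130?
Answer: -132 - 10*I*sqrt(102) ≈ -132.0 - 100.99*I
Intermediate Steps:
E = -132 (E = -2 - 130 = -132)
E + (1*(-10))*sqrt(-34 - 68) = -132 + (1*(-10))*sqrt(-34 - 68) = -132 - 10*I*sqrt(102)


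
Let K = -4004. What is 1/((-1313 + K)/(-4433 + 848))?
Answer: 3585/5317 ≈ 0.67425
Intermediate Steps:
1/((-1313 + K)/(-4433 + 848)) = 1/((-1313 - 4004)/(-4433 + 848)) = 1/(-5317/(-3585)) = 1/(-5317*(-1/3585)) = 1/(5317/3585) = 3585/5317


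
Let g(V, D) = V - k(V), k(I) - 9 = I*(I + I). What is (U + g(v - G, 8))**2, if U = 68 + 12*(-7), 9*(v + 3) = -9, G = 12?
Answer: 305809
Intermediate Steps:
v = -4 (v = -3 + (1/9)*(-9) = -3 - 1 = -4)
k(I) = 9 + 2*I**2 (k(I) = 9 + I*(I + I) = 9 + I*(2*I) = 9 + 2*I**2)
g(V, D) = -9 + V - 2*V**2 (g(V, D) = V - (9 + 2*V**2) = V + (-9 - 2*V**2) = -9 + V - 2*V**2)
U = -16 (U = 68 - 84 = -16)
(U + g(v - G, 8))**2 = (-16 + (-9 + (-4 - 1*12) - 2*(-4 - 1*12)**2))**2 = (-16 + (-9 + (-4 - 12) - 2*(-4 - 12)**2))**2 = (-16 + (-9 - 16 - 2*(-16)**2))**2 = (-16 + (-9 - 16 - 2*256))**2 = (-16 + (-9 - 16 - 512))**2 = (-16 - 537)**2 = (-553)**2 = 305809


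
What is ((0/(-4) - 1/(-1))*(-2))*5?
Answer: -10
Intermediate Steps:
((0/(-4) - 1/(-1))*(-2))*5 = ((0*(-1/4) - 1*(-1))*(-2))*5 = ((0 + 1)*(-2))*5 = (1*(-2))*5 = -2*5 = -10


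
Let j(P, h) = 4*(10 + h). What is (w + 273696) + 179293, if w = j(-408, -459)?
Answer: 451193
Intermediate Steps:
j(P, h) = 40 + 4*h
w = -1796 (w = 40 + 4*(-459) = 40 - 1836 = -1796)
(w + 273696) + 179293 = (-1796 + 273696) + 179293 = 271900 + 179293 = 451193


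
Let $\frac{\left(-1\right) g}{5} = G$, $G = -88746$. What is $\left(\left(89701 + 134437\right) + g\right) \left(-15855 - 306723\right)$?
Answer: $-215439523704$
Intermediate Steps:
$g = 443730$ ($g = \left(-5\right) \left(-88746\right) = 443730$)
$\left(\left(89701 + 134437\right) + g\right) \left(-15855 - 306723\right) = \left(\left(89701 + 134437\right) + 443730\right) \left(-15855 - 306723\right) = \left(224138 + 443730\right) \left(-322578\right) = 667868 \left(-322578\right) = -215439523704$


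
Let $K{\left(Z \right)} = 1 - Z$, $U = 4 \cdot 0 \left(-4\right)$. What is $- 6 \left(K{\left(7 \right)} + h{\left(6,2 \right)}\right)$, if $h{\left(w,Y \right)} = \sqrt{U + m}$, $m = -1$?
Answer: $36 - 6 i \approx 36.0 - 6.0 i$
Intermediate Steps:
$U = 0$ ($U = 0 \left(-4\right) = 0$)
$h{\left(w,Y \right)} = i$ ($h{\left(w,Y \right)} = \sqrt{0 - 1} = \sqrt{-1} = i$)
$- 6 \left(K{\left(7 \right)} + h{\left(6,2 \right)}\right) = - 6 \left(\left(1 - 7\right) + i\right) = - 6 \left(-6 + i\right) = 36 - 6 i$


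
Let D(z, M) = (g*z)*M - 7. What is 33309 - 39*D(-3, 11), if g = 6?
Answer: 41304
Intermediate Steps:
D(z, M) = -7 + 6*M*z (D(z, M) = (6*z)*M - 7 = 6*M*z - 7 = -7 + 6*M*z)
33309 - 39*D(-3, 11) = 33309 - 39*(-7 + 6*11*(-3)) = 33309 - 39*(-7 - 198) = 33309 - 39*(-205) = 33309 - 1*(-7995) = 33309 + 7995 = 41304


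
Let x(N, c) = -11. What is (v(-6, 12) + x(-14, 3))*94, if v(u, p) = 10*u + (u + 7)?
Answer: -6580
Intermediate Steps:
v(u, p) = 7 + 11*u (v(u, p) = 10*u + (7 + u) = 7 + 11*u)
(v(-6, 12) + x(-14, 3))*94 = ((7 + 11*(-6)) - 11)*94 = ((7 - 66) - 11)*94 = (-59 - 11)*94 = -70*94 = -6580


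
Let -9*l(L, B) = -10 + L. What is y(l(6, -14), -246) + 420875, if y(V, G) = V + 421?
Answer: 3791668/9 ≈ 4.2130e+5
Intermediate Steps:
l(L, B) = 10/9 - L/9 (l(L, B) = -(-10 + L)/9 = 10/9 - L/9)
y(V, G) = 421 + V
y(l(6, -14), -246) + 420875 = (421 + (10/9 - ⅑*6)) + 420875 = (421 + (10/9 - ⅔)) + 420875 = (421 + 4/9) + 420875 = 3793/9 + 420875 = 3791668/9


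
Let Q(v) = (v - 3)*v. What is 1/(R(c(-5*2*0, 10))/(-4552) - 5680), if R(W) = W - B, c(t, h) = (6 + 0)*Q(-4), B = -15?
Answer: -4552/25855543 ≈ -0.00017606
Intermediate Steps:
Q(v) = v*(-3 + v) (Q(v) = (-3 + v)*v = v*(-3 + v))
c(t, h) = 168 (c(t, h) = (6 + 0)*(-4*(-3 - 4)) = 6*(-4*(-7)) = 6*28 = 168)
R(W) = 15 + W (R(W) = W - 1*(-15) = W + 15 = 15 + W)
1/(R(c(-5*2*0, 10))/(-4552) - 5680) = 1/((15 + 168)/(-4552) - 5680) = 1/(183*(-1/4552) - 5680) = 1/(-183/4552 - 5680) = 1/(-25855543/4552) = -4552/25855543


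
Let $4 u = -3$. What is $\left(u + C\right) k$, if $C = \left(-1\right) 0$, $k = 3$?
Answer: $- \frac{9}{4} \approx -2.25$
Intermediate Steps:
$C = 0$
$u = - \frac{3}{4}$ ($u = \frac{1}{4} \left(-3\right) = - \frac{3}{4} \approx -0.75$)
$\left(u + C\right) k = \left(- \frac{3}{4} + 0\right) 3 = \left(- \frac{3}{4}\right) 3 = - \frac{9}{4}$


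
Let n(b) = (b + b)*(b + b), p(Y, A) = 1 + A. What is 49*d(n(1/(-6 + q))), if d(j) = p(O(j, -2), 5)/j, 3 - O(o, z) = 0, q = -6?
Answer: 10584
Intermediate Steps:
O(o, z) = 3 (O(o, z) = 3 - 1*0 = 3 + 0 = 3)
n(b) = 4*b² (n(b) = (2*b)*(2*b) = 4*b²)
d(j) = 6/j (d(j) = (1 + 5)/j = 6/j)
49*d(n(1/(-6 + q))) = 49*(6/((4*(1/(-6 - 6))²))) = 49*(6/((4*(1/(-12))²))) = 49*(6/((4*(-1/12)²))) = 49*(6/((4*(1/144)))) = 49*(6/(1/36)) = 49*(6*36) = 49*216 = 10584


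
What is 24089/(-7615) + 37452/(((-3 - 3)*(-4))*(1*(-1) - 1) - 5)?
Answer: -286473697/403595 ≈ -709.80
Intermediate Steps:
24089/(-7615) + 37452/(((-3 - 3)*(-4))*(1*(-1) - 1) - 5) = 24089*(-1/7615) + 37452/((-6*(-4))*(-1 - 1) - 5) = -24089/7615 + 37452/(24*(-2) - 5) = -24089/7615 + 37452/(-48 - 5) = -24089/7615 + 37452/(-53) = -24089/7615 + 37452*(-1/53) = -24089/7615 - 37452/53 = -286473697/403595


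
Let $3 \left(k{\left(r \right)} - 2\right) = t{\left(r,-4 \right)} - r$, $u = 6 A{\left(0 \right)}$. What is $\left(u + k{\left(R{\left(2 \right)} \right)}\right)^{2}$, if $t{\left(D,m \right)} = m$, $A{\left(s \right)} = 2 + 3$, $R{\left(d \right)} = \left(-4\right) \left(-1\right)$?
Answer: $\frac{7744}{9} \approx 860.44$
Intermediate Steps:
$R{\left(d \right)} = 4$
$A{\left(s \right)} = 5$
$u = 30$ ($u = 6 \cdot 5 = 30$)
$k{\left(r \right)} = \frac{2}{3} - \frac{r}{3}$ ($k{\left(r \right)} = 2 + \frac{-4 - r}{3} = 2 - \left(\frac{4}{3} + \frac{r}{3}\right) = \frac{2}{3} - \frac{r}{3}$)
$\left(u + k{\left(R{\left(2 \right)} \right)}\right)^{2} = \left(30 + \left(\frac{2}{3} - \frac{4}{3}\right)\right)^{2} = \left(30 - \frac{2}{3}\right)^{2} = \left(\frac{88}{3}\right)^{2} = \frac{7744}{9}$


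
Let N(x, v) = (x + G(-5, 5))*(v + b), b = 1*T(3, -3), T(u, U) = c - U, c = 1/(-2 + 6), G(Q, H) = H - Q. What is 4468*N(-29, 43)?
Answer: -3926255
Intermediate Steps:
c = ¼ (c = 1/4 = ¼ ≈ 0.25000)
T(u, U) = ¼ - U
b = 13/4 (b = 1*(¼ - 1*(-3)) = 1*(¼ + 3) = 1*(13/4) = 13/4 ≈ 3.2500)
N(x, v) = (10 + x)*(13/4 + v) (N(x, v) = (x + (5 - 1*(-5)))*(v + 13/4) = (x + (5 + 5))*(13/4 + v) = (x + 10)*(13/4 + v) = (10 + x)*(13/4 + v))
4468*N(-29, 43) = 4468*(65/2 + 10*43 + (13/4)*(-29) + 43*(-29)) = 4468*(65/2 + 430 - 377/4 - 1247) = 4468*(-3515/4) = -3926255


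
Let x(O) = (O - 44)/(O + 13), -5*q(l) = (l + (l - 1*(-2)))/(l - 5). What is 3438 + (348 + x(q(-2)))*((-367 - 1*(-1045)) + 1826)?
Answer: 130812274/151 ≈ 8.6631e+5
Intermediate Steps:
q(l) = -(2 + 2*l)/(5*(-5 + l)) (q(l) = -(l + (l - 1*(-2)))/(5*(l - 5)) = -(l + (l + 2))/(5*(-5 + l)) = -(l + (2 + l))/(5*(-5 + l)) = -(2 + 2*l)/(5*(-5 + l)))
x(O) = (-44 + O)/(13 + O)
3438 + (348 + x(q(-2)))*((-367 - 1*(-1045)) + 1826) = 3438 + (348 + (-44 + 2*(-1 - 1*(-2))/(5*(-5 - 2)))/(13 + 2*(-1 - 1*(-2))/(5*(-5 - 2))))*((-367 - 1*(-1045)) + 1826) = 3438 + (348 + (-44 + (⅖)*(-1 + 2)/(-7))/(13 + (⅖)*(-1 + 2)/(-7)))*((-367 + 1045) + 1826) = 3438 + (348 + (-44 + (⅖)*(-⅐)*1)/(13 + (⅖)*(-⅐)*1))*(678 + 1826) = 3438 + (348 + (-44 - 2/35)/(13 - 2/35))*2504 = 3438 + (348 - 1542/35/(453/35))*2504 = 3438 + (348 + (35/453)*(-1542/35))*2504 = 3438 + (348 - 514/151)*2504 = 3438 + (52034/151)*2504 = 3438 + 130293136/151 = 130812274/151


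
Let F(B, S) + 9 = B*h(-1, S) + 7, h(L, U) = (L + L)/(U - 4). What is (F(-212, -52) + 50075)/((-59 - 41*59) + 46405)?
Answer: 350458/307489 ≈ 1.1397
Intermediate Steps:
h(L, U) = 2*L/(-4 + U) (h(L, U) = (2*L)/(-4 + U) = 2*L/(-4 + U))
F(B, S) = -2 - 2*B/(-4 + S) (F(B, S) = -9 + (B*(2*(-1)/(-4 + S)) + 7) = -9 + (B*(-2/(-4 + S)) + 7) = -9 + (-2*B/(-4 + S) + 7) = -9 + (7 - 2*B/(-4 + S)) = -2 - 2*B/(-4 + S))
(F(-212, -52) + 50075)/((-59 - 41*59) + 46405) = (2*(4 - 1*(-212) - 1*(-52))/(-4 - 52) + 50075)/((-59 - 41*59) + 46405) = (2*(4 + 212 + 52)/(-56) + 50075)/((-59 - 2419) + 46405) = (2*(-1/56)*268 + 50075)/(-2478 + 46405) = (-67/7 + 50075)/43927 = (350458/7)*(1/43927) = 350458/307489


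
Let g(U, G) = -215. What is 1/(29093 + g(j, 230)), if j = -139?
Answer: 1/28878 ≈ 3.4628e-5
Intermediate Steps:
1/(29093 + g(j, 230)) = 1/(29093 - 215) = 1/28878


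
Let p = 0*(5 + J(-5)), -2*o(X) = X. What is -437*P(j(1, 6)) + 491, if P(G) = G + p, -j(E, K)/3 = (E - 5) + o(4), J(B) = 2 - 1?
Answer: -7375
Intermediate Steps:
o(X) = -X/2
J(B) = 1
j(E, K) = 21 - 3*E (j(E, K) = -3*((E - 5) - ½*4) = -3*((-5 + E) - 2) = -3*(-7 + E) = 21 - 3*E)
p = 0 (p = 0*(5 + 1) = 0*6 = 0)
P(G) = G (P(G) = G + 0 = G)
-437*P(j(1, 6)) + 491 = -437*(21 - 3*1) + 491 = -437*(21 - 3) + 491 = -437*18 + 491 = -7866 + 491 = -7375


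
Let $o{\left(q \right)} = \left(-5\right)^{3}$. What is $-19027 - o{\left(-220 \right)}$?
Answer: $-18902$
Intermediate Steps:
$o{\left(q \right)} = -125$
$-19027 - o{\left(-220 \right)} = -19027 - -125 = -19027 + 125 = -18902$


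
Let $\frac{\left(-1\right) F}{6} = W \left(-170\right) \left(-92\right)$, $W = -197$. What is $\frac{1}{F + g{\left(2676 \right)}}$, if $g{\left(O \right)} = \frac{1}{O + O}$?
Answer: $\frac{5352}{98939640961} \approx 5.4094 \cdot 10^{-8}$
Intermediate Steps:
$g{\left(O \right)} = \frac{1}{2 O}$
$F = 18486480$ ($F = - 6 \left(-197\right) \left(-170\right) \left(-92\right) = - 6 \cdot 33490 \left(-92\right) = \left(-6\right) \left(-3081080\right) = 18486480$)
$\frac{1}{F + g{\left(2676 \right)}} = \frac{1}{18486480 + \frac{1}{2 \cdot 2676}} = \frac{1}{18486480 + \frac{1}{2} \cdot \frac{1}{2676}} = \frac{1}{18486480 + \frac{1}{5352}} = \frac{1}{\frac{98939640961}{5352}} = \frac{5352}{98939640961}$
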